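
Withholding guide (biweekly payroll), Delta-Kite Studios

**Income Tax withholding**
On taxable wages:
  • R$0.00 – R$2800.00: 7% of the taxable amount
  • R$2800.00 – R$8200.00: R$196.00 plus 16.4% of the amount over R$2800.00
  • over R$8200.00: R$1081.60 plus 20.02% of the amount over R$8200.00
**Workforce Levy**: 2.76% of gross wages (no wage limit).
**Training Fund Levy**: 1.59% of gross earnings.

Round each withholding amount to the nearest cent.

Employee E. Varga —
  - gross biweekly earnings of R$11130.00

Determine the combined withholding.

Income Tax: taxable = R$11130.00
  R$1081.60 + 20.02% × (R$11130.00 − R$8200.00) = R$1081.60 + 20.02% × R$2930.00 = R$1668.19
Workforce Levy: 2.76% × R$11130.00 = R$307.19
Training Fund Levy: 1.59% × R$11130.00 = R$176.97
Total: R$1668.19 + R$307.19 + R$176.97 = R$2152.35

R$2152.35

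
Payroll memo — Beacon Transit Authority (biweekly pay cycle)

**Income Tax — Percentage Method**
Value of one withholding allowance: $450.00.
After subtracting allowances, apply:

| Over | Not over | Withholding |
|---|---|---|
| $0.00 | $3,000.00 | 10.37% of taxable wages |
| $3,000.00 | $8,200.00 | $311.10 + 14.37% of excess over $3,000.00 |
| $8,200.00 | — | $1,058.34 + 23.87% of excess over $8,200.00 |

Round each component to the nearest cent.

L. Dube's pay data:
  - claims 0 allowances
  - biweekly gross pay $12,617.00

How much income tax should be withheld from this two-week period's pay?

Income Tax: taxable = $12,617.00
  $1,058.34 + 23.87% × ($12,617.00 − $8,200.00) = $1,058.34 + 23.87% × $4,417.00 = $2,112.68

$2,112.68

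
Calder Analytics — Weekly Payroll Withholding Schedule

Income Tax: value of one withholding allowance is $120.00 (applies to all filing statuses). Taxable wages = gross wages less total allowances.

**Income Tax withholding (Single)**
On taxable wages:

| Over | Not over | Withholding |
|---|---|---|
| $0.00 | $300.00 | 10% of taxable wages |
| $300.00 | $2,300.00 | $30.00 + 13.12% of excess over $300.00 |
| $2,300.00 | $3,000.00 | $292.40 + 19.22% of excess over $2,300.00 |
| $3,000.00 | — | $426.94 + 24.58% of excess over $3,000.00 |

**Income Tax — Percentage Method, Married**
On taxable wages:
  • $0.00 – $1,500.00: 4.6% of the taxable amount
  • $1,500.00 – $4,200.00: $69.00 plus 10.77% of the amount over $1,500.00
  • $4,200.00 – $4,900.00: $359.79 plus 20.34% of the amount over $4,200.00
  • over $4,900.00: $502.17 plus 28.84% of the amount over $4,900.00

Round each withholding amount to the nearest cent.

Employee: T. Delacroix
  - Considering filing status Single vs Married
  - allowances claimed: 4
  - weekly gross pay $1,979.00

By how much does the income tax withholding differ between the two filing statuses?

Income Tax (Single): taxable = $1,979.00 − 4×$120.00 = $1,499.00
  $30.00 + 13.12% × ($1,499.00 − $300.00) = $30.00 + 13.12% × $1,199.00 = $187.31
Income Tax (Married): taxable = $1,979.00 − 4×$120.00 = $1,499.00
  4.6% × $1,499.00 = $68.95
Difference: |$187.31 − $68.95| = $118.36 (higher under Single)

$118.36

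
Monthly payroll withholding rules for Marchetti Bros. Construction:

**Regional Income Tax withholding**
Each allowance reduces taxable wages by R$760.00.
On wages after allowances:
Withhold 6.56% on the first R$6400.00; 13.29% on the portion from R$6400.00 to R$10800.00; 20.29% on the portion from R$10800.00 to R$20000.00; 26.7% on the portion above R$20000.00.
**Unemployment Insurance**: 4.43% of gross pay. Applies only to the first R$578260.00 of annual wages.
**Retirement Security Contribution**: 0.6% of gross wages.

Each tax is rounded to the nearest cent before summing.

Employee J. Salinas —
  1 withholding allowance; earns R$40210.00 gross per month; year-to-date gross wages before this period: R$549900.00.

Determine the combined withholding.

R$9562.04

Regional Income Tax: taxable = R$40210.00 − 1×R$760.00 = R$39450.00
  R$2871.28 + 26.7% × (R$39450.00 − R$20000.00) = R$2871.28 + 26.7% × R$19450.00 = R$8064.43
Unemployment Insurance: cap R$578260.00 − YTD R$549900.00 = R$28360.00 subject; 4.43% × R$28360.00 = R$1256.35
Retirement Security Contribution: 0.6% × R$40210.00 = R$241.26
Total: R$8064.43 + R$1256.35 + R$241.26 = R$9562.04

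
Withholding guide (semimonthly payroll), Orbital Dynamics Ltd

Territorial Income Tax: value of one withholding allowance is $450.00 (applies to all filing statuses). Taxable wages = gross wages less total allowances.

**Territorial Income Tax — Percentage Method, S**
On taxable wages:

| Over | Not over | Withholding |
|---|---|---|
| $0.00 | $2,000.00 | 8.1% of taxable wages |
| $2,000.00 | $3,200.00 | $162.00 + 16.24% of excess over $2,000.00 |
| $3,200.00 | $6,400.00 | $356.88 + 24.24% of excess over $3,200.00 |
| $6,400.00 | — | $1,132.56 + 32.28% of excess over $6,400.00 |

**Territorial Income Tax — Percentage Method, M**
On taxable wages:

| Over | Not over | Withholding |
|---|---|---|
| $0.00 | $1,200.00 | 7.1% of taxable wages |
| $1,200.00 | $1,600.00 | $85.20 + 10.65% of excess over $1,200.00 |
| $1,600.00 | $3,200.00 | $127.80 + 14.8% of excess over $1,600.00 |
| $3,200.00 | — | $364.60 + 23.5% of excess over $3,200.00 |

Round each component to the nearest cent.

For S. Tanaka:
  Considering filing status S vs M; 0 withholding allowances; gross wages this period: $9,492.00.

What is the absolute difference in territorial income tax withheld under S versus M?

$287.44

Territorial Income Tax (S): taxable = $9,492.00
  $1,132.56 + 32.28% × ($9,492.00 − $6,400.00) = $1,132.56 + 32.28% × $3,092.00 = $2,130.66
Territorial Income Tax (M): taxable = $9,492.00
  $364.60 + 23.5% × ($9,492.00 − $3,200.00) = $364.60 + 23.5% × $6,292.00 = $1,843.22
Difference: |$2,130.66 − $1,843.22| = $287.44 (higher under S)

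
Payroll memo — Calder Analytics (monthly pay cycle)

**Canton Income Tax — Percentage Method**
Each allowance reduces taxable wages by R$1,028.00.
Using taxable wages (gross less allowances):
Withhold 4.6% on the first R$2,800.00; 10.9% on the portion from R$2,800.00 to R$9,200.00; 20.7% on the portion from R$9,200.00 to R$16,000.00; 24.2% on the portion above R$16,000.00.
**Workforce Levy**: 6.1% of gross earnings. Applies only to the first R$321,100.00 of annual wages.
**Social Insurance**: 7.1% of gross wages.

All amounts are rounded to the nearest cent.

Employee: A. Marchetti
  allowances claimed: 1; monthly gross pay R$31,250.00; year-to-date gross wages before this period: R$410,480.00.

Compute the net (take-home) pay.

R$23,355.53

Canton Income Tax: taxable = R$31,250.00 − 1×R$1,028.00 = R$30,222.00
  R$2,234.00 + 24.2% × (R$30,222.00 − R$16,000.00) = R$2,234.00 + 24.2% × R$14,222.00 = R$5,675.72
Workforce Levy: YTD R$410,480.00 ≥ cap R$321,100.00 → R$0.00
Social Insurance: 7.1% × R$31,250.00 = R$2,218.75
Total withheld: R$5,675.72 + R$0.00 + R$2,218.75 = R$7,894.47
Net pay: R$31,250.00 − R$7,894.47 = R$23,355.53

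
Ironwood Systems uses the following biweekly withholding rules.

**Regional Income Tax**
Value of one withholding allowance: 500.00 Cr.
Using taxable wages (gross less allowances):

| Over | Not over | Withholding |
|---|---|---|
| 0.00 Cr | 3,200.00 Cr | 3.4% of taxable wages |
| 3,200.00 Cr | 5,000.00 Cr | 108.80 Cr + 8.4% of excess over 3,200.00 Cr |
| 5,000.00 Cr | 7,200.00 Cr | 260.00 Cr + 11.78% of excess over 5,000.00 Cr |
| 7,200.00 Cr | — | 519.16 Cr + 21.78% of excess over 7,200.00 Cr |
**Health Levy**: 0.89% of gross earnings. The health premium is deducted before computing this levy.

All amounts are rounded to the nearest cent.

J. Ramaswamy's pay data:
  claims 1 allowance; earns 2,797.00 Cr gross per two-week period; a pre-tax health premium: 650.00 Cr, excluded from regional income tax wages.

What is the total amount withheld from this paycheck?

75.11 Cr

Regional Income Tax: taxable = 2,797.00 Cr − 650.00 Cr − 1×500.00 Cr = 1,647.00 Cr
  3.4% × 1,647.00 Cr = 56.00 Cr
Health Levy: 0.89% × 2,147.00 Cr = 19.11 Cr
Total: 56.00 Cr + 19.11 Cr = 75.11 Cr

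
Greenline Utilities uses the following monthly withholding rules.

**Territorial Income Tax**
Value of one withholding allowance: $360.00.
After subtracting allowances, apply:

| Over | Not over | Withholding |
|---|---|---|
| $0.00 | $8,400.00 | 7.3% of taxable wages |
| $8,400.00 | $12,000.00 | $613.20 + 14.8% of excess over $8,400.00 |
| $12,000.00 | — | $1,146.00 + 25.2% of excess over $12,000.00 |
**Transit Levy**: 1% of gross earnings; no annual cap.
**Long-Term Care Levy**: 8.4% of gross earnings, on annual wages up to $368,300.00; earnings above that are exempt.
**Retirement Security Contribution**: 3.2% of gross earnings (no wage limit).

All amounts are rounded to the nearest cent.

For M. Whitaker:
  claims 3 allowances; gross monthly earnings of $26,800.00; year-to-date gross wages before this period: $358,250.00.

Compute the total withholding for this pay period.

Territorial Income Tax: taxable = $26,800.00 − 3×$360.00 = $25,720.00
  $1,146.00 + 25.2% × ($25,720.00 − $12,000.00) = $1,146.00 + 25.2% × $13,720.00 = $4,603.44
Transit Levy: 1% × $26,800.00 = $268.00
Long-Term Care Levy: cap $368,300.00 − YTD $358,250.00 = $10,050.00 subject; 8.4% × $10,050.00 = $844.20
Retirement Security Contribution: 3.2% × $26,800.00 = $857.60
Total: $4,603.44 + $268.00 + $844.20 + $857.60 = $6,573.24

$6,573.24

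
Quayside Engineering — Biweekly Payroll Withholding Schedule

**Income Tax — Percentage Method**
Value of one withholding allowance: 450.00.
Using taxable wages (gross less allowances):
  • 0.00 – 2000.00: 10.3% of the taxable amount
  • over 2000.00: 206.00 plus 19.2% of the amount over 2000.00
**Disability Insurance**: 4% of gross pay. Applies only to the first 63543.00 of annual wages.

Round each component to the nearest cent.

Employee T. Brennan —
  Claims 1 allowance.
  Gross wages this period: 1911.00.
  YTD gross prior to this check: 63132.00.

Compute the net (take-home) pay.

Income Tax: taxable = 1911.00 − 1×450.00 = 1461.00
  10.3% × 1461.00 = 150.48
Disability Insurance: cap 63543.00 − YTD 63132.00 = 411.00 subject; 4% × 411.00 = 16.44
Total withheld: 150.48 + 16.44 = 166.92
Net pay: 1911.00 − 166.92 = 1744.08

1744.08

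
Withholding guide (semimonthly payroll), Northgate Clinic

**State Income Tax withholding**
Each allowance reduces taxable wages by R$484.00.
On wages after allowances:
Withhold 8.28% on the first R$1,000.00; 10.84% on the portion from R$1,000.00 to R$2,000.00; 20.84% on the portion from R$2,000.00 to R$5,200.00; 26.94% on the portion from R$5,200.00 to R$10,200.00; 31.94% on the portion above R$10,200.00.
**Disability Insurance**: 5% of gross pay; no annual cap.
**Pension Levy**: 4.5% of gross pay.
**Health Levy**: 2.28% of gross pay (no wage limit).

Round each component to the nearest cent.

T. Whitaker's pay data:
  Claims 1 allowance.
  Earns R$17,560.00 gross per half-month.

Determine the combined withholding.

State Income Tax: taxable = R$17,560.00 − 1×R$484.00 = R$17,076.00
  R$2,205.08 + 31.94% × (R$17,076.00 − R$10,200.00) = R$2,205.08 + 31.94% × R$6,876.00 = R$4,401.27
Disability Insurance: 5% × R$17,560.00 = R$878.00
Pension Levy: 4.5% × R$17,560.00 = R$790.20
Health Levy: 2.28% × R$17,560.00 = R$400.37
Total: R$4,401.27 + R$878.00 + R$790.20 + R$400.37 = R$6,469.84

R$6,469.84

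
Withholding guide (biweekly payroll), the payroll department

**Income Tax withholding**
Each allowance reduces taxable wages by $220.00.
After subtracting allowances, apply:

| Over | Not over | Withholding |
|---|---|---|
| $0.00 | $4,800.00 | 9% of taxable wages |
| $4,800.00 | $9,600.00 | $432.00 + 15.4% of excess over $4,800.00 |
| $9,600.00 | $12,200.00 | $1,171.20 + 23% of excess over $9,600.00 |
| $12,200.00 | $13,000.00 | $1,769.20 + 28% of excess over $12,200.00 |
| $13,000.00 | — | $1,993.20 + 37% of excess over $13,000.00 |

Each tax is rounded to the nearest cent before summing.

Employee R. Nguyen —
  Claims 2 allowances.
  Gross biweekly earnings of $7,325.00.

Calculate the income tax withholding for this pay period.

Income Tax: taxable = $7,325.00 − 2×$220.00 = $6,885.00
  $432.00 + 15.4% × ($6,885.00 − $4,800.00) = $432.00 + 15.4% × $2,085.00 = $753.09

$753.09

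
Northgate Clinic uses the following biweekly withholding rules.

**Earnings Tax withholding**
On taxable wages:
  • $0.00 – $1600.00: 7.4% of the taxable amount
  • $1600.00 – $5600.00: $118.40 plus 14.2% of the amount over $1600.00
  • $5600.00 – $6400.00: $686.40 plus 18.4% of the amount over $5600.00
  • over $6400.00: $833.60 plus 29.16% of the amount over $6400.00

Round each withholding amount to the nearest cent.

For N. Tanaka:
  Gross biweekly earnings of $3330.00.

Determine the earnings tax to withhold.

$364.06

Earnings Tax: taxable = $3330.00
  $118.40 + 14.2% × ($3330.00 − $1600.00) = $118.40 + 14.2% × $1730.00 = $364.06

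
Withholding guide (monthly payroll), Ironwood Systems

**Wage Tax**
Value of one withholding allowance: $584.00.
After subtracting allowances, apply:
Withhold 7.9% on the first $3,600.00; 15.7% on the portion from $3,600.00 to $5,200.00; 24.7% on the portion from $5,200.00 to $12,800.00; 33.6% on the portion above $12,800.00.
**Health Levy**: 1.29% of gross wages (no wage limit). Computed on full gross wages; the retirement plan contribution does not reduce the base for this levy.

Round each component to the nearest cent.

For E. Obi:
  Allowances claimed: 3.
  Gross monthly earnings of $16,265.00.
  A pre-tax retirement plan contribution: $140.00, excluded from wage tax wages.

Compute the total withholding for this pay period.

$3,151.15

Wage Tax: taxable = $16,265.00 − $140.00 − 3×$584.00 = $14,373.00
  $2,412.80 + 33.6% × ($14,373.00 − $12,800.00) = $2,412.80 + 33.6% × $1,573.00 = $2,941.33
Health Levy: 1.29% × $16,265.00 = $209.82
Total: $2,941.33 + $209.82 = $3,151.15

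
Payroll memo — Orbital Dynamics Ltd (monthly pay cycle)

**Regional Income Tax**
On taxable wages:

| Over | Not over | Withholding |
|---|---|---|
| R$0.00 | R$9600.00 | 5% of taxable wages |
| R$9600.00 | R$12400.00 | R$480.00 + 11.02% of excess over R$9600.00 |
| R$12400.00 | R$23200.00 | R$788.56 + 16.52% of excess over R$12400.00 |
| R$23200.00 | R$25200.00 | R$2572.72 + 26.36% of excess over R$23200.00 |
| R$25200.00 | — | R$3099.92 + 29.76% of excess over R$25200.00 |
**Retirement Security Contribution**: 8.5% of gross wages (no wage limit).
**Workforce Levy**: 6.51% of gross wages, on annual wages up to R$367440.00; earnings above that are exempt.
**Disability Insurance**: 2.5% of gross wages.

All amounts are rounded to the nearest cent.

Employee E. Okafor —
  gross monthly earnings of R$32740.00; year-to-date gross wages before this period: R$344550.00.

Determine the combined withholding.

Regional Income Tax: taxable = R$32740.00
  R$3099.92 + 29.76% × (R$32740.00 − R$25200.00) = R$3099.92 + 29.76% × R$7540.00 = R$5343.82
Retirement Security Contribution: 8.5% × R$32740.00 = R$2782.90
Workforce Levy: cap R$367440.00 − YTD R$344550.00 = R$22890.00 subject; 6.51% × R$22890.00 = R$1490.14
Disability Insurance: 2.5% × R$32740.00 = R$818.50
Total: R$5343.82 + R$2782.90 + R$1490.14 + R$818.50 = R$10435.36

R$10435.36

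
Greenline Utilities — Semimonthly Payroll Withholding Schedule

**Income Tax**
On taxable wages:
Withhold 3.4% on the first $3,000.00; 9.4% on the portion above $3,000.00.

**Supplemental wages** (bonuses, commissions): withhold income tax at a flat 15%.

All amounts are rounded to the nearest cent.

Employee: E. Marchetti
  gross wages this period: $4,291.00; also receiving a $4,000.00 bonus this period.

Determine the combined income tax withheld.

$823.35

Income Tax: taxable = $4,291.00
  $102.00 + 9.4% × ($4,291.00 − $3,000.00) = $102.00 + 9.4% × $1,291.00 = $223.35
Supplemental (15% flat on bonus): 15% × $4,000.00 = $600.00
Total income tax: $223.35 + $600.00 = $823.35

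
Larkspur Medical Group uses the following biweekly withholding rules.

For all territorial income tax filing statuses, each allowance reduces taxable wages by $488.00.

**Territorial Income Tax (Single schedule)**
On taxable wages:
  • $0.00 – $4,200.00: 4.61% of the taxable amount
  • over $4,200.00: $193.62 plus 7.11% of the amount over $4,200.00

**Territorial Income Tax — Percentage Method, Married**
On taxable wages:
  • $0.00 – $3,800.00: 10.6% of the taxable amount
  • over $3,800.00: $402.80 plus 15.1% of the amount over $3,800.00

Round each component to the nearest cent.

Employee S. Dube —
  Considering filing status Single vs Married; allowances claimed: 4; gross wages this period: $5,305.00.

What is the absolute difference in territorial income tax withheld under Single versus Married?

Territorial Income Tax (Single): taxable = $5,305.00 − 4×$488.00 = $3,353.00
  4.61% × $3,353.00 = $154.57
Territorial Income Tax (Married): taxable = $5,305.00 − 4×$488.00 = $3,353.00
  10.6% × $3,353.00 = $355.42
Difference: |$154.57 − $355.42| = $200.85 (higher under Married)

$200.85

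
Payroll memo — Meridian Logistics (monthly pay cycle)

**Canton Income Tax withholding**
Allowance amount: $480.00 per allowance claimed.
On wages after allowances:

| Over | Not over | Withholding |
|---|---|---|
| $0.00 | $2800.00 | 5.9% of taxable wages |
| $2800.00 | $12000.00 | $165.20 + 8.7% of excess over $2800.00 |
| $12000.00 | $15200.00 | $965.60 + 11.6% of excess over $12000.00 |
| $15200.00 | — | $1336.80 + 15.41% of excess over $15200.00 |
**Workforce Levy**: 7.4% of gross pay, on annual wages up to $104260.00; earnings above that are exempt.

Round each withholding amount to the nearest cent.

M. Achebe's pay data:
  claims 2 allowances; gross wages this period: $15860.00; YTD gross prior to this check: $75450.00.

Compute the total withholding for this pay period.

Canton Income Tax: taxable = $15860.00 − 2×$480.00 = $14900.00
  $965.60 + 11.6% × ($14900.00 − $12000.00) = $965.60 + 11.6% × $2900.00 = $1302.00
Workforce Levy: 7.4% × $15860.00 = $1173.64
Total: $1302.00 + $1173.64 = $2475.64

$2475.64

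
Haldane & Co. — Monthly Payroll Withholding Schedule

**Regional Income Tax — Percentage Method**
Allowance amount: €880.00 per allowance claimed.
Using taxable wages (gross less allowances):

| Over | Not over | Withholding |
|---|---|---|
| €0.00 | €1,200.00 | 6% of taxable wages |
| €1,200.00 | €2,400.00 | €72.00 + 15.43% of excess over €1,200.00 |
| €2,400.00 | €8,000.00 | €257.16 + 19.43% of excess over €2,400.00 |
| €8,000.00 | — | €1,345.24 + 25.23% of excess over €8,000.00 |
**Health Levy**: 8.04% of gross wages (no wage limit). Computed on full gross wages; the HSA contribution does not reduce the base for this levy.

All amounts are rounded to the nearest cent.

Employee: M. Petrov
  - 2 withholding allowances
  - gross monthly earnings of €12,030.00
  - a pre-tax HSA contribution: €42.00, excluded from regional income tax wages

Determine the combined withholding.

€2,874.57

Regional Income Tax: taxable = €12,030.00 − €42.00 − 2×€880.00 = €10,228.00
  €1,345.24 + 25.23% × (€10,228.00 − €8,000.00) = €1,345.24 + 25.23% × €2,228.00 = €1,907.36
Health Levy: 8.04% × €12,030.00 = €967.21
Total: €1,907.36 + €967.21 = €2,874.57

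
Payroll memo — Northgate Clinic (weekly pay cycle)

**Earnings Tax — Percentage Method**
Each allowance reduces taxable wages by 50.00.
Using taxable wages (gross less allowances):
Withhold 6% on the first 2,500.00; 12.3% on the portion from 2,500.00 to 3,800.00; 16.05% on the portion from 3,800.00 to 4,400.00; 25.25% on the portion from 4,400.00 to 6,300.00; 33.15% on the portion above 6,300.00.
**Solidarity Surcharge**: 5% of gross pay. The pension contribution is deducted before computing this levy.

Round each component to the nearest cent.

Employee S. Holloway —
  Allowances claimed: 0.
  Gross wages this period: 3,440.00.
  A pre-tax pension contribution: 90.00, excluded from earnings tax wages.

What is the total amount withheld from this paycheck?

Earnings Tax: taxable = 3,440.00 − 90.00 = 3,350.00
  150.00 + 12.3% × (3,350.00 − 2,500.00) = 150.00 + 12.3% × 850.00 = 254.55
Solidarity Surcharge: 5% × 3,350.00 = 167.50
Total: 254.55 + 167.50 = 422.05

422.05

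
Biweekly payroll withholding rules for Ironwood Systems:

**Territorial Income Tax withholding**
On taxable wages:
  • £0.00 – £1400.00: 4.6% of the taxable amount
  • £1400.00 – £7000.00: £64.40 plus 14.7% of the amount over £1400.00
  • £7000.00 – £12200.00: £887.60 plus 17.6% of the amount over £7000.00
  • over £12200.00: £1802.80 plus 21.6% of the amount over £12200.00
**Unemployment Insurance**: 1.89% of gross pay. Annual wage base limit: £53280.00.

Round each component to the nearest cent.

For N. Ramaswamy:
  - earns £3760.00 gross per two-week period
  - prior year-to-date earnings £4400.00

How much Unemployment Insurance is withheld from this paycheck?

Unemployment Insurance: 1.89% × £3760.00 = £71.06

£71.06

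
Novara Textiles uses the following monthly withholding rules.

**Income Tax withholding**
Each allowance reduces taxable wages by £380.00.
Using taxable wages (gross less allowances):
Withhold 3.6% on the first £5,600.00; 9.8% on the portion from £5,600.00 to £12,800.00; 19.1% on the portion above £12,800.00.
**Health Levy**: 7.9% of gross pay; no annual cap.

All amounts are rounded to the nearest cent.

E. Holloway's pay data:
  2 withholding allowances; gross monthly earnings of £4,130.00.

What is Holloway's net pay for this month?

Income Tax: taxable = £4,130.00 − 2×£380.00 = £3,370.00
  3.6% × £3,370.00 = £121.32
Health Levy: 7.9% × £4,130.00 = £326.27
Total withheld: £121.32 + £326.27 = £447.59
Net pay: £4,130.00 − £447.59 = £3,682.41

£3,682.41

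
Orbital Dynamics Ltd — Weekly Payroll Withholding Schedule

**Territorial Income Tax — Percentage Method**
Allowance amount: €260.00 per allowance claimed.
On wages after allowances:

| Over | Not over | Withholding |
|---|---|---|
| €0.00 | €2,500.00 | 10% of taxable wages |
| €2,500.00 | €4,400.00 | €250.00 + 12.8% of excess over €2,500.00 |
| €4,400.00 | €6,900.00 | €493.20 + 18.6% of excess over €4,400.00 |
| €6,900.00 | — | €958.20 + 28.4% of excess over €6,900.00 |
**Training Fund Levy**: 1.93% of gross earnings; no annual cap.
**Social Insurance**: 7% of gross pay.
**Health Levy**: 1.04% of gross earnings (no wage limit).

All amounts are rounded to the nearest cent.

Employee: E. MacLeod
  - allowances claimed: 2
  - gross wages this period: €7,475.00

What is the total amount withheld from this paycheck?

€1,719.08

Territorial Income Tax: taxable = €7,475.00 − 2×€260.00 = €6,955.00
  €958.20 + 28.4% × (€6,955.00 − €6,900.00) = €958.20 + 28.4% × €55.00 = €973.82
Training Fund Levy: 1.93% × €7,475.00 = €144.27
Social Insurance: 7% × €7,475.00 = €523.25
Health Levy: 1.04% × €7,475.00 = €77.74
Total: €973.82 + €144.27 + €523.25 + €77.74 = €1,719.08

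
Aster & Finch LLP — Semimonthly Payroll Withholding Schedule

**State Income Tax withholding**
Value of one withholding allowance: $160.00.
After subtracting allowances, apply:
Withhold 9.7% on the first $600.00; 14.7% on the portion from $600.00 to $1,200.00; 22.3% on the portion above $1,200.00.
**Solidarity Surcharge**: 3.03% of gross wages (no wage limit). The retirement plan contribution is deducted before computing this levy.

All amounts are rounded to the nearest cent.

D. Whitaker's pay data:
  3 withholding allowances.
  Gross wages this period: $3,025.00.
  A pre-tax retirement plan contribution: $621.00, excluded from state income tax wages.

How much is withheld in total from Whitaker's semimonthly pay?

$380.69

State Income Tax: taxable = $3,025.00 − $621.00 − 3×$160.00 = $1,924.00
  $146.40 + 22.3% × ($1,924.00 − $1,200.00) = $146.40 + 22.3% × $724.00 = $307.85
Solidarity Surcharge: 3.03% × $2,404.00 = $72.84
Total: $307.85 + $72.84 = $380.69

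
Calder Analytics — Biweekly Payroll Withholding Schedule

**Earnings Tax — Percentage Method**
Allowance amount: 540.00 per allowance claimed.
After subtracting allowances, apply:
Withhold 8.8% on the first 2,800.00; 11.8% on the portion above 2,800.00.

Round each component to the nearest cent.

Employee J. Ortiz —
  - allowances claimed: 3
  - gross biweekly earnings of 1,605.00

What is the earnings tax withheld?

0.00

Earnings Tax: taxable = 1,605.00 − 3×540.00 = -15.00
  Taxable ≤ 0 → 0.00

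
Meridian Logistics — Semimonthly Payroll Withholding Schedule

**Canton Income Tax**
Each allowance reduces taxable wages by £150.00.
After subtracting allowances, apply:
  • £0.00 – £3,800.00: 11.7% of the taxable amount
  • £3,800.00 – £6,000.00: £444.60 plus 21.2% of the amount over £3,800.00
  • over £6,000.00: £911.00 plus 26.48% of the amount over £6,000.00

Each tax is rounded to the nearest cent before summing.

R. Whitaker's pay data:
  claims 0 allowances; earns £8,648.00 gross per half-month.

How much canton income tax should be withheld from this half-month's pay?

£1,612.19

Canton Income Tax: taxable = £8,648.00
  £911.00 + 26.48% × (£8,648.00 − £6,000.00) = £911.00 + 26.48% × £2,648.00 = £1,612.19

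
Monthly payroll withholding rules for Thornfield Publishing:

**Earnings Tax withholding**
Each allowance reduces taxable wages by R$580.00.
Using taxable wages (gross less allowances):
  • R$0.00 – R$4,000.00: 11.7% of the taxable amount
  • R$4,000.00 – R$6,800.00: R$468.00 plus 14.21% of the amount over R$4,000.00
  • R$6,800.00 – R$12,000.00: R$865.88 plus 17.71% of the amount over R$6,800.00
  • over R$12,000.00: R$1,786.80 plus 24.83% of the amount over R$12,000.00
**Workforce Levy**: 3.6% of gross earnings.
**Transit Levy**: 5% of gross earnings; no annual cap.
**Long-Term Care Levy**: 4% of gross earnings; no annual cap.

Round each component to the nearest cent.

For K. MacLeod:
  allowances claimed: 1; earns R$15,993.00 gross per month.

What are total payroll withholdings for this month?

Earnings Tax: taxable = R$15,993.00 − 1×R$580.00 = R$15,413.00
  R$1,786.80 + 24.83% × (R$15,413.00 − R$12,000.00) = R$1,786.80 + 24.83% × R$3,413.00 = R$2,634.25
Workforce Levy: 3.6% × R$15,993.00 = R$575.75
Transit Levy: 5% × R$15,993.00 = R$799.65
Long-Term Care Levy: 4% × R$15,993.00 = R$639.72
Total: R$2,634.25 + R$575.75 + R$799.65 + R$639.72 = R$4,649.37

R$4,649.37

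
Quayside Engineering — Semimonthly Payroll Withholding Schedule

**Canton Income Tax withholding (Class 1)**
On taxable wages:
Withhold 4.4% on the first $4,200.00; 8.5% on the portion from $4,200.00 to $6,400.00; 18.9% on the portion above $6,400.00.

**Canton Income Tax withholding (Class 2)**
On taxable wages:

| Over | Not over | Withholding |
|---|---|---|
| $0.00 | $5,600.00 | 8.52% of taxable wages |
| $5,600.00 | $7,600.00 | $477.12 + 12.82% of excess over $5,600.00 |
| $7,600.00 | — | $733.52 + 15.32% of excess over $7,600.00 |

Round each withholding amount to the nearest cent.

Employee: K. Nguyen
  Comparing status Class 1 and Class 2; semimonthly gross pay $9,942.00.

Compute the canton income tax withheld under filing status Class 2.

$1,092.31

Canton Income Tax (Class 2): taxable = $9,942.00
  $733.52 + 15.32% × ($9,942.00 − $7,600.00) = $733.52 + 15.32% × $2,342.00 = $1,092.31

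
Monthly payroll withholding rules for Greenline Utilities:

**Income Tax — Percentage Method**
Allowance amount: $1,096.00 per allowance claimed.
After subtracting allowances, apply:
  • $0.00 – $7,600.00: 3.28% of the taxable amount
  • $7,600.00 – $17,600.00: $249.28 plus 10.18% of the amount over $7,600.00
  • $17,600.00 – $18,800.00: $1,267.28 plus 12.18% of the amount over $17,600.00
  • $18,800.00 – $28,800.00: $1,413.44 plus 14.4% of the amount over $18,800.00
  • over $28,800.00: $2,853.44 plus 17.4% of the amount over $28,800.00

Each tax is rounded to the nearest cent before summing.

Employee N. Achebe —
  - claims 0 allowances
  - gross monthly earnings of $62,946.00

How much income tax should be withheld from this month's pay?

$8,794.84

Income Tax: taxable = $62,946.00
  $2,853.44 + 17.4% × ($62,946.00 − $28,800.00) = $2,853.44 + 17.4% × $34,146.00 = $8,794.84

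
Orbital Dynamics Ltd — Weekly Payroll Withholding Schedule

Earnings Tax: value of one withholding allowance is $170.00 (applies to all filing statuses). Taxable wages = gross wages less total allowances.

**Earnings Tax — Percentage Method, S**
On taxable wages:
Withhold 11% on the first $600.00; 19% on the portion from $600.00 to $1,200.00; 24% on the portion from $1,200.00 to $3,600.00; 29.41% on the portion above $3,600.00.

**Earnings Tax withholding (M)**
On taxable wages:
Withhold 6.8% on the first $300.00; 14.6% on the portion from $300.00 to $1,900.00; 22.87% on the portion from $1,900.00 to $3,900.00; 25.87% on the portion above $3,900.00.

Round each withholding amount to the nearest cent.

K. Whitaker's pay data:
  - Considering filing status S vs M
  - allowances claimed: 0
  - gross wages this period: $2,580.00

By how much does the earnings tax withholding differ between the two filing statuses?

$101.68

Earnings Tax (S): taxable = $2,580.00
  $180.00 + 24% × ($2,580.00 − $1,200.00) = $180.00 + 24% × $1,380.00 = $511.20
Earnings Tax (M): taxable = $2,580.00
  $254.00 + 22.87% × ($2,580.00 − $1,900.00) = $254.00 + 22.87% × $680.00 = $409.52
Difference: |$511.20 − $409.52| = $101.68 (higher under S)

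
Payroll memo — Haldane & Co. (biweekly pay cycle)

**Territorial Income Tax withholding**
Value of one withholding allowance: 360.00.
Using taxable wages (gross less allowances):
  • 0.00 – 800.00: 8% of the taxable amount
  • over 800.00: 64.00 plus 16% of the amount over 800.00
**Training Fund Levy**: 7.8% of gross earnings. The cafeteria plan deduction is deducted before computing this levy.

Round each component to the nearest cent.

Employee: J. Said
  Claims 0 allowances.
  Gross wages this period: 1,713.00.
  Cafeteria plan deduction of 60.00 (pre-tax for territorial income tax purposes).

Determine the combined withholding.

329.41

Territorial Income Tax: taxable = 1,713.00 − 60.00 = 1,653.00
  64.00 + 16% × (1,653.00 − 800.00) = 64.00 + 16% × 853.00 = 200.48
Training Fund Levy: 7.8% × 1,653.00 = 128.93
Total: 200.48 + 128.93 = 329.41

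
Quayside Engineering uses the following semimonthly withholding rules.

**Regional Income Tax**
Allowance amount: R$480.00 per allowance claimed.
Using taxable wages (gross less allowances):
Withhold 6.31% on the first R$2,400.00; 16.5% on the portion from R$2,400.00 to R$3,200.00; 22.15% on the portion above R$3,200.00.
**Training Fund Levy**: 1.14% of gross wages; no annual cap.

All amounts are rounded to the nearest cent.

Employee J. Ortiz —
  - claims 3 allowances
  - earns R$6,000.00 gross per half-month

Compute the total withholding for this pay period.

Regional Income Tax: taxable = R$6,000.00 − 3×R$480.00 = R$4,560.00
  R$283.44 + 22.15% × (R$4,560.00 − R$3,200.00) = R$283.44 + 22.15% × R$1,360.00 = R$584.68
Training Fund Levy: 1.14% × R$6,000.00 = R$68.40
Total: R$584.68 + R$68.40 = R$653.08

R$653.08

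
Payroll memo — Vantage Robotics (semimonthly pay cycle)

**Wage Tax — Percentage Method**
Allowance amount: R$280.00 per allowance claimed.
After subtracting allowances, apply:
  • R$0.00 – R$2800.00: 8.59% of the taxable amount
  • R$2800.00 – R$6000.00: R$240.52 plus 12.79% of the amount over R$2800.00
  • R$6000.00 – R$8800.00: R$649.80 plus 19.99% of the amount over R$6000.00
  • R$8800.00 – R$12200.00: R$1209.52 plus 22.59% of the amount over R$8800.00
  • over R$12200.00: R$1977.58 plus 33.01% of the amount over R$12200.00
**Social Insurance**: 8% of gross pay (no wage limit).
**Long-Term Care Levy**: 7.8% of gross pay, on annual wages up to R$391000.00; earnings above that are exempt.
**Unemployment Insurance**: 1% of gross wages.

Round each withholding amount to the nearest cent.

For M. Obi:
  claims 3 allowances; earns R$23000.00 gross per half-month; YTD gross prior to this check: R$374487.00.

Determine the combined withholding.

Wage Tax: taxable = R$23000.00 − 3×R$280.00 = R$22160.00
  R$1977.58 + 33.01% × (R$22160.00 − R$12200.00) = R$1977.58 + 33.01% × R$9960.00 = R$5265.38
Social Insurance: 8% × R$23000.00 = R$1840.00
Long-Term Care Levy: cap R$391000.00 − YTD R$374487.00 = R$16513.00 subject; 7.8% × R$16513.00 = R$1288.01
Unemployment Insurance: 1% × R$23000.00 = R$230.00
Total: R$5265.38 + R$1840.00 + R$1288.01 + R$230.00 = R$8623.39

R$8623.39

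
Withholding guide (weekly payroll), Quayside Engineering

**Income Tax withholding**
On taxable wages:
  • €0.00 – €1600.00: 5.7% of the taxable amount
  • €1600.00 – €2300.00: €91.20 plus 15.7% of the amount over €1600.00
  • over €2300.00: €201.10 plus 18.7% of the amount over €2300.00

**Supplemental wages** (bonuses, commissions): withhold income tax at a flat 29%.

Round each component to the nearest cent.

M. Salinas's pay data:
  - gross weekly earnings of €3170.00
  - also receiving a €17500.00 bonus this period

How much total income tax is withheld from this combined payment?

€5438.79

Income Tax: taxable = €3170.00
  €201.10 + 18.7% × (€3170.00 − €2300.00) = €201.10 + 18.7% × €870.00 = €363.79
Supplemental (29% flat on bonus): 29% × €17500.00 = €5075.00
Total income tax: €363.79 + €5075.00 = €5438.79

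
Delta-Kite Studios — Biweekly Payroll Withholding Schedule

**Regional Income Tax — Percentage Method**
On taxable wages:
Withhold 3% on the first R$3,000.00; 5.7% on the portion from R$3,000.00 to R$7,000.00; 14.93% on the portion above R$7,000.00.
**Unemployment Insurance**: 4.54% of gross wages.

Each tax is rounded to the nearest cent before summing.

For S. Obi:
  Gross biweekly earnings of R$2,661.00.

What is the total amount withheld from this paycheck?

R$200.64

Regional Income Tax: taxable = R$2,661.00
  3% × R$2,661.00 = R$79.83
Unemployment Insurance: 4.54% × R$2,661.00 = R$120.81
Total: R$79.83 + R$120.81 = R$200.64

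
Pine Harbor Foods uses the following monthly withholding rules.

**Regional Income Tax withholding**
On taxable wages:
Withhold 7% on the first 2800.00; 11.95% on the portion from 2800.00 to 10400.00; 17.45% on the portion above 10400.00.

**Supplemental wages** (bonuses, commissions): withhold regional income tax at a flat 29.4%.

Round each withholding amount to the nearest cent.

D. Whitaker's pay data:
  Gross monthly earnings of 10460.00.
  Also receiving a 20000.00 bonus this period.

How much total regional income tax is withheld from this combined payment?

Regional Income Tax: taxable = 10460.00
  1104.20 + 17.45% × (10460.00 − 10400.00) = 1104.20 + 17.45% × 60.00 = 1114.67
Supplemental (29.4% flat on bonus): 29.4% × 20000.00 = 5880.00
Total regional income tax: 1114.67 + 5880.00 = 6994.67

6994.67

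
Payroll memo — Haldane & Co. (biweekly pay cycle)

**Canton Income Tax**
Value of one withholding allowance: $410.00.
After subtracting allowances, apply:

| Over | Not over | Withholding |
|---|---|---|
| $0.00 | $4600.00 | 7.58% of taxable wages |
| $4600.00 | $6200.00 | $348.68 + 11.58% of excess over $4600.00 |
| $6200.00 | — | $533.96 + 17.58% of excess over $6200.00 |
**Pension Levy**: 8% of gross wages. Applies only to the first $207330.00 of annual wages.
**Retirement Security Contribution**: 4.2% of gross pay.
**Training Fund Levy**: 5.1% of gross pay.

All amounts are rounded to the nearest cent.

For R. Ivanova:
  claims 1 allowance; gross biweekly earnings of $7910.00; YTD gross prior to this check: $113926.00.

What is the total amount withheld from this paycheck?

Canton Income Tax: taxable = $7910.00 − 1×$410.00 = $7500.00
  $533.96 + 17.58% × ($7500.00 − $6200.00) = $533.96 + 17.58% × $1300.00 = $762.50
Pension Levy: 8% × $7910.00 = $632.80
Retirement Security Contribution: 4.2% × $7910.00 = $332.22
Training Fund Levy: 5.1% × $7910.00 = $403.41
Total: $762.50 + $632.80 + $332.22 + $403.41 = $2130.93

$2130.93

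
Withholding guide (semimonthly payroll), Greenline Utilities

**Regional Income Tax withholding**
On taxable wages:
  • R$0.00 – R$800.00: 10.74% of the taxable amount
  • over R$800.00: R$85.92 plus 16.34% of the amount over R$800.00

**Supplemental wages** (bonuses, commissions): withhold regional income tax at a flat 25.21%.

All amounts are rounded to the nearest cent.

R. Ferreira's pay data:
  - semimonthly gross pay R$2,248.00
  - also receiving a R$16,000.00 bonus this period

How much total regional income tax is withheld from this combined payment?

Regional Income Tax: taxable = R$2,248.00
  R$85.92 + 16.34% × (R$2,248.00 − R$800.00) = R$85.92 + 16.34% × R$1,448.00 = R$322.52
Supplemental (25.21% flat on bonus): 25.21% × R$16,000.00 = R$4,033.60
Total regional income tax: R$322.52 + R$4,033.60 = R$4,356.12

R$4,356.12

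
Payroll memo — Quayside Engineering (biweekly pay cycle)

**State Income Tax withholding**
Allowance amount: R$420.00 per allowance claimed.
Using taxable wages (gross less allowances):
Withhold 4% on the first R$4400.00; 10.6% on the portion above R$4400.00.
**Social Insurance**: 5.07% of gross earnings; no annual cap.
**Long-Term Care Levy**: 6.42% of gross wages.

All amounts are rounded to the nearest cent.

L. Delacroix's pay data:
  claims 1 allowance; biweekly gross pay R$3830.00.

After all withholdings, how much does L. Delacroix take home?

State Income Tax: taxable = R$3830.00 − 1×R$420.00 = R$3410.00
  4% × R$3410.00 = R$136.40
Social Insurance: 5.07% × R$3830.00 = R$194.18
Long-Term Care Levy: 6.42% × R$3830.00 = R$245.89
Total withheld: R$136.40 + R$194.18 + R$245.89 = R$576.47
Net pay: R$3830.00 − R$576.47 = R$3253.53

R$3253.53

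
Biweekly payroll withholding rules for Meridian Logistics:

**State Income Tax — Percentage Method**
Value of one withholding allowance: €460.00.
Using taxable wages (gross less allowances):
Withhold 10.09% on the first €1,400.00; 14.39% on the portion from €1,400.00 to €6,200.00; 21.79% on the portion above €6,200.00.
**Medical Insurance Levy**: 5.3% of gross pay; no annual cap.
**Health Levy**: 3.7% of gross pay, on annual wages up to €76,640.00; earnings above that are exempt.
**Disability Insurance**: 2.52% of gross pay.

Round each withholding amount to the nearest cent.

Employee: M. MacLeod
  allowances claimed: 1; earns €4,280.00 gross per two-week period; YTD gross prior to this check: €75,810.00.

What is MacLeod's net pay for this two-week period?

€3,425.09

State Income Tax: taxable = €4,280.00 − 1×€460.00 = €3,820.00
  €141.26 + 14.39% × (€3,820.00 − €1,400.00) = €141.26 + 14.39% × €2,420.00 = €489.50
Medical Insurance Levy: 5.3% × €4,280.00 = €226.84
Health Levy: cap €76,640.00 − YTD €75,810.00 = €830.00 subject; 3.7% × €830.00 = €30.71
Disability Insurance: 2.52% × €4,280.00 = €107.86
Total withheld: €489.50 + €226.84 + €30.71 + €107.86 = €854.91
Net pay: €4,280.00 − €854.91 = €3,425.09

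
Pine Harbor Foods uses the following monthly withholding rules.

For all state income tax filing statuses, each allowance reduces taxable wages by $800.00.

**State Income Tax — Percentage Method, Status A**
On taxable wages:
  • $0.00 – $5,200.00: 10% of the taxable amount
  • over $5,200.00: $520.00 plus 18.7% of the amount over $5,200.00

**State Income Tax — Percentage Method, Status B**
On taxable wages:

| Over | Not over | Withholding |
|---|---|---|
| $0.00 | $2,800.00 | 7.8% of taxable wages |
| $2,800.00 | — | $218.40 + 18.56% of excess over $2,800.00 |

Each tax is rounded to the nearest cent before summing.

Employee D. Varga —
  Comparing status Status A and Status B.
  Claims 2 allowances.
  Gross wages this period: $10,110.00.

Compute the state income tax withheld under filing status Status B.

State Income Tax (Status B): taxable = $10,110.00 − 2×$800.00 = $8,510.00
  $218.40 + 18.56% × ($8,510.00 − $2,800.00) = $218.40 + 18.56% × $5,710.00 = $1,278.18

$1,278.18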